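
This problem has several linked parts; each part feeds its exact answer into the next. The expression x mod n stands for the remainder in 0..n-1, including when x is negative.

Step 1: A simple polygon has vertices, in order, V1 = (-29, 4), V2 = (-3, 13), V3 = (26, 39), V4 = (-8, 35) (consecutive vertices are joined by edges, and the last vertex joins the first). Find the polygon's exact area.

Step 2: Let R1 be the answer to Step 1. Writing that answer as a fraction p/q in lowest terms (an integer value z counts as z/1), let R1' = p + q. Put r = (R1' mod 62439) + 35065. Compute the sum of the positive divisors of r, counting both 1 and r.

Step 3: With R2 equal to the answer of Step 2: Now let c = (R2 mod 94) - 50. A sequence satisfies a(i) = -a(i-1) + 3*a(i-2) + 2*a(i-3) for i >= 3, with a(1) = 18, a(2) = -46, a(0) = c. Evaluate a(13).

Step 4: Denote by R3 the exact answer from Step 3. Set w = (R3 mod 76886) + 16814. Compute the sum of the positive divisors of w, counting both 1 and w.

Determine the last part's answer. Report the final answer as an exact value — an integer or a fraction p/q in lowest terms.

Step 1: cross terms: (-29*13 - -3*4)=-365, (-3*39 - 26*13)=-455, (26*35 - -8*39)=1222, (-8*4 - -29*35)=983; twice the area = |1385| = 1385; area = 1385/2; answer 1385/2
Step 2: R1 = 1385/2; threaded value p + q = 1387; r = 36452; 36452 = 2^2 * 13 * 701; sigma = (1 + 2 + 4) * (1 + 13) * (1 + 701) = 7 * 14 * 702 = 68796; answer 68796
Step 3: R2 = 68796; c = 32; a(3) = -1*(-46) + 3*(18) + 2*(32) = 164; iterating: a(3)=164, a(4)=-266, a(5)=666, a(6)=-1136, a(7)=2602, a(8)=-4678, a(9)=10212, a(10)=-19042, a(11)=40322, a(12)=-77024, a(13)=159906; answer 159906
Step 4: R3 = 159906; w = 22948; 22948 = 2^2 * 5737; sigma = (1 + 2 + 4) * (1 + 5737) = 7 * 5738 = 40166; answer 40166

40166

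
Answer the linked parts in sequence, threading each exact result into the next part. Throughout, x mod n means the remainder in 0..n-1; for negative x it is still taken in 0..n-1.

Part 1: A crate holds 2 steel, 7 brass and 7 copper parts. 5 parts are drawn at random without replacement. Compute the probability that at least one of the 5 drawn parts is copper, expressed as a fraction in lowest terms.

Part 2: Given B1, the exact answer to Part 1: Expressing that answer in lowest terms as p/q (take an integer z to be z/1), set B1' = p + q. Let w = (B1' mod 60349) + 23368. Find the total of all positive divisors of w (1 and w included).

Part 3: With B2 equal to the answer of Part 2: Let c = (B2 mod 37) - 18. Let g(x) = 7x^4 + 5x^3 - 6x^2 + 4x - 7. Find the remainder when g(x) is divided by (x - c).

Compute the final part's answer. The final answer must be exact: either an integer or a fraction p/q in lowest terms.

Part 1: total draws C(16,5) = 4368; complement C(9,5) = 126; favorable 4368 - 126 = 4242; P = 101/104; answer 101/104
Part 2: B1 = 101/104; threaded value p + q = 205; w = 23573; 23573 = 11 * 2143; sigma = (1 + 11) * (1 + 2143) = 12 * 2144 = 25728; answer 25728
Part 3: B2 = 25728; c = -5; remainder = value at the root: 7*(-5)^4 + 5*(-5)^3 - 6*(-5)^2 + 4*(-5)^1 - 7 = (4375) + (-625) + (-150) + (-20) + (-7) = 3573; answer 3573

3573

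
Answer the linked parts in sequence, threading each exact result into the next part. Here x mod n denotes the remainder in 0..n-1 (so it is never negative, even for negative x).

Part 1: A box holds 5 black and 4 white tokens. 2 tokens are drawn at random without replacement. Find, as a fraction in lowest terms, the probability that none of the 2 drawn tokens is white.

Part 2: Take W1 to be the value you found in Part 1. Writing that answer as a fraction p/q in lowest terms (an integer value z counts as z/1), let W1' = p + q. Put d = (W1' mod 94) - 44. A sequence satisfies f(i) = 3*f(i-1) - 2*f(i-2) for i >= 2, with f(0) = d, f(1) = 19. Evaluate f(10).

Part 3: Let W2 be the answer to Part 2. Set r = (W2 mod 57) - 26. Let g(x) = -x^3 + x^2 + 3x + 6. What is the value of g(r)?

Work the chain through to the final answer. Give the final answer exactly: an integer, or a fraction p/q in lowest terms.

Part 1: total draws C(9,2) = 36; favorable C(5,2) = 10; P = 5/18; answer 5/18
Part 2: W1 = 5/18; threaded value p + q = 23; d = -21; f(2) = 3*(19) - 2*(-21) = 99; iterating: f(2)=99, f(3)=259, f(4)=579, f(5)=1219, f(6)=2499, f(7)=5059, f(8)=10179, f(9)=20419, f(10)=40899; answer 40899
Part 3: W2 = 40899; r = 4; -1*(4)^3 + 1*(4)^2 + 3*(4)^1 + 6 = (-64) + (16) + (12) + (6) = -30; answer -30

-30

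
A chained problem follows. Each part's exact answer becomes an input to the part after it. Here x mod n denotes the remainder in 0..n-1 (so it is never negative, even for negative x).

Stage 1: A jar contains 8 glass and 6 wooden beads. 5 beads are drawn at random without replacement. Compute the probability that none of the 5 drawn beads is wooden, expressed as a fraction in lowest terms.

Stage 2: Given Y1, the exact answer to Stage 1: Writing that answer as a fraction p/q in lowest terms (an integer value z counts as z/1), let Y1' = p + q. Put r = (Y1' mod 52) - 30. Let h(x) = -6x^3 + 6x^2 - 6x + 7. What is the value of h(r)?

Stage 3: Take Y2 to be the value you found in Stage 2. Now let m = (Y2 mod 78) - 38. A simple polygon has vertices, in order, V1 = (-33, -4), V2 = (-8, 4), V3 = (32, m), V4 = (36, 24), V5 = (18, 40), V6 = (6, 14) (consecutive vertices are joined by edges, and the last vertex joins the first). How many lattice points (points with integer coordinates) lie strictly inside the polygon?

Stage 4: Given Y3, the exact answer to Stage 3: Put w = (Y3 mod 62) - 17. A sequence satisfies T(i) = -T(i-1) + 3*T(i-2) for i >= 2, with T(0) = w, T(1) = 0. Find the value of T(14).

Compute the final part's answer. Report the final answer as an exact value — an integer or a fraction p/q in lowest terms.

Stage 1: total draws C(14,5) = 2002; favorable C(8,5) = 56; P = 4/143; answer 4/143
Stage 2: Y1 = 4/143; threaded value p + q = 147; r = 13; -6*(13)^3 + 6*(13)^2 - 6*(13)^1 + 7 = (-13182) + (1014) + (-78) + (7) = -12239; answer -12239
Stage 3: Y2 = -12239; m = -31; cross terms: (-33*4 - -8*-4)=-164, (-8*-31 - 32*4)=120, (32*24 - 36*-31)=1884, (36*40 - 18*24)=1008, (18*14 - 6*40)=12, (6*-4 - -33*14)=438; twice the area = |3298| = 3298; area = 1649; boundary points = 1 + 5 + 1 + 2 + 2 + 3 = 14; strictly interior points = area - boundary/2 + 1 = 1643; answer 1643
Stage 4: Y3 = 1643; w = 14; T(2) = -1*(0) + 3*(14) = 42; iterating: T(2)=42, T(3)=-42, T(4)=168, T(5)=-294, T(6)=798, T(7)=-1680, T(8)=4074, T(9)=-9114, T(10)=21336, T(11)=-48678, T(12)=112686, T(13)=-258720, T(14)=596778; answer 596778

596778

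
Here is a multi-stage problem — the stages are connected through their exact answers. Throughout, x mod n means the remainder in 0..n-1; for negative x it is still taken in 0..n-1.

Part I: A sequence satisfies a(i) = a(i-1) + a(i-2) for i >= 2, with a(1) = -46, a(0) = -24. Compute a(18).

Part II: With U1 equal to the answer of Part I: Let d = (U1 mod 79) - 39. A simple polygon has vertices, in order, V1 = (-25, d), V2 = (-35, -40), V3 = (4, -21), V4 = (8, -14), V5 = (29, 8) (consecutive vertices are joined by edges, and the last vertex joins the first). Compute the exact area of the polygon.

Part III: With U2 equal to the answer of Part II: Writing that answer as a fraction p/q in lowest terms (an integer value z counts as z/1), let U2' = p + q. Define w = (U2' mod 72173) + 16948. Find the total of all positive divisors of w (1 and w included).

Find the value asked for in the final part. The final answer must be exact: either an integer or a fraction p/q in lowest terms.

Part I: a(2) = 1*(-46) + 1*(-24) = -70; iterating: a(2)=-70, a(3)=-116, a(4)=-186, a(5)=-302, a(6)=-488, a(7)=-790, a(8)=-1278, a(9)=-2068, a(10)=-3346, a(11)=-5414, a(12)=-8760, a(13)=-14174, a(14)=-22934, a(15)=-37108, a(16)=-60042, a(17)=-97150, a(18)=-157192; answer -157192
Part II: U1 = -157192; d = -21; cross terms: (-25*-40 - -35*-21)=265, (-35*-21 - 4*-40)=895, (4*-14 - 8*-21)=112, (8*8 - 29*-14)=470, (29*-21 - -25*8)=-409; twice the area = |1333| = 1333; area = 1333/2; answer 1333/2
Part III: U2 = 1333/2; threaded value p + q = 1335; w = 18283; 18283 = 47 * 389; sigma = (1 + 47) * (1 + 389) = 48 * 390 = 18720; answer 18720

18720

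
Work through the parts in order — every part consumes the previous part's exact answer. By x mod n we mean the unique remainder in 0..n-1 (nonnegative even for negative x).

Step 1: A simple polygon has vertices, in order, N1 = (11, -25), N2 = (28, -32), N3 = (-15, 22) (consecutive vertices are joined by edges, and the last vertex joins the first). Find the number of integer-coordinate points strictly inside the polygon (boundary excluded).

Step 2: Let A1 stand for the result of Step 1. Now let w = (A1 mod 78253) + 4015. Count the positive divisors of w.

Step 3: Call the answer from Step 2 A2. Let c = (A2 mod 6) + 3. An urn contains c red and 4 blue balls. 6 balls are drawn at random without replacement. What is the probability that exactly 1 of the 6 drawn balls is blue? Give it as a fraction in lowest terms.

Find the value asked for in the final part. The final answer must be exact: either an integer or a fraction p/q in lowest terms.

1/21

Step 1: cross terms: (11*-32 - 28*-25)=348, (28*22 - -15*-32)=136, (-15*-25 - 11*22)=133; twice the area = |617| = 617; area = 617/2; boundary points = 1 + 1 + 1 = 3; strictly interior points = area - boundary/2 + 1 = 308; answer 308
Step 2: A1 = 308; w = 4323; 4323 = 3 * 11 * 131; number of divisors = (1+1) * (1+1) * (1+1) = 8; answer 8
Step 3: A2 = 8; c = 5; total draws C(9,6) = 84; favorable C(4,1)*C(5,5) = 4; P = 1/21; answer 1/21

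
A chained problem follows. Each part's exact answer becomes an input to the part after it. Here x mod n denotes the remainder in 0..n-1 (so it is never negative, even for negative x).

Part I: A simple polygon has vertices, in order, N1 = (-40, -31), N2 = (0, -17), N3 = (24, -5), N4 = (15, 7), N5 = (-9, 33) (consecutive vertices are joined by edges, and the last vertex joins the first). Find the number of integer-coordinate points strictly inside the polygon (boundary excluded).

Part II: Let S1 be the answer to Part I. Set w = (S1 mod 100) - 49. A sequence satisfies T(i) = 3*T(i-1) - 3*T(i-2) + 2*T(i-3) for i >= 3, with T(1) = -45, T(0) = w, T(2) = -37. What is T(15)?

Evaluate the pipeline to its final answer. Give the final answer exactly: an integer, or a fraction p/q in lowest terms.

Part I: cross terms: (-40*-17 - 0*-31)=680, (0*-5 - 24*-17)=408, (24*7 - 15*-5)=243, (15*33 - -9*7)=558, (-9*-31 - -40*33)=1599; twice the area = |3488| = 3488; area = 1744; boundary points = 2 + 12 + 3 + 2 + 1 = 20; strictly interior points = area - boundary/2 + 1 = 1735; answer 1735
Part II: S1 = 1735; w = -14; T(3) = 3*(-37) - 3*(-45) + 2*(-14) = -4; iterating: T(3)=-4, T(4)=9, T(5)=-35, T(6)=-140, T(7)=-297, T(8)=-541, T(9)=-1012, T(10)=-2007, T(11)=-4067, T(12)=-8204, T(13)=-16425, T(14)=-32797, T(15)=-65524; answer -65524

-65524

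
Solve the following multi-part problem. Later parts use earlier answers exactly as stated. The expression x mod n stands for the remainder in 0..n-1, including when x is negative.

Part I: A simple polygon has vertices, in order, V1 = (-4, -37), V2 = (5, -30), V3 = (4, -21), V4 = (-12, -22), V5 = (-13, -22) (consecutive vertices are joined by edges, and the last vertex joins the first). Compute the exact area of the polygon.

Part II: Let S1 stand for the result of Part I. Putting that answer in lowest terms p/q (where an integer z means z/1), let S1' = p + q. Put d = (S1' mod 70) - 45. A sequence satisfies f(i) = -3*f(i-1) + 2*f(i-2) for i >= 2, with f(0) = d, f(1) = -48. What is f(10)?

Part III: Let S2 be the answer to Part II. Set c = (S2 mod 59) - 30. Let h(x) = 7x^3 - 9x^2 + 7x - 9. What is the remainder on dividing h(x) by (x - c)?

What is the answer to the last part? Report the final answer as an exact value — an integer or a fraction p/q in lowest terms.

Part I: cross terms: (-4*-30 - 5*-37)=305, (5*-21 - 4*-30)=15, (4*-22 - -12*-21)=-340, (-12*-22 - -13*-22)=-22, (-13*-37 - -4*-22)=393; twice the area = |351| = 351; area = 351/2; answer 351/2
Part II: S1 = 351/2; threaded value p + q = 353; d = -42; f(2) = -3*(-48) + 2*(-42) = 60; iterating: f(2)=60, f(3)=-276, f(4)=948, f(5)=-3396, f(6)=12084, f(7)=-43044, f(8)=153300, f(9)=-545988, f(10)=1944564; answer 1944564
Part III: S2 = 1944564; c = 12; remainder = value at the root: 7*(12)^3 - 9*(12)^2 + 7*(12)^1 - 9 = (12096) + (-1296) + (84) + (-9) = 10875; answer 10875

10875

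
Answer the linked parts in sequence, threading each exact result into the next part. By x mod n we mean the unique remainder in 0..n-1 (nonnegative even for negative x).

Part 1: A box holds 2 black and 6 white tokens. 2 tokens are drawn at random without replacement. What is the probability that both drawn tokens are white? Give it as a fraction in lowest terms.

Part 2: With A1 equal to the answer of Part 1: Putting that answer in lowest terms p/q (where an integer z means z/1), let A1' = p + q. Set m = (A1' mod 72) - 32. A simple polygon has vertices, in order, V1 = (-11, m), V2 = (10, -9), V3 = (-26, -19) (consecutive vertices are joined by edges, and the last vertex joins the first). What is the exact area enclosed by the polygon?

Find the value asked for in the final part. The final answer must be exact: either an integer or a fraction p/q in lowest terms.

465

Part 1: total draws C(8,2) = 28; favorable C(6,2) = 15; P = 15/28; answer 15/28
Part 2: A1 = 15/28; threaded value p + q = 43; m = 11; cross terms: (-11*-9 - 10*11)=-11, (10*-19 - -26*-9)=-424, (-26*11 - -11*-19)=-495; twice the area = |-930| = 930; area = 465; answer 465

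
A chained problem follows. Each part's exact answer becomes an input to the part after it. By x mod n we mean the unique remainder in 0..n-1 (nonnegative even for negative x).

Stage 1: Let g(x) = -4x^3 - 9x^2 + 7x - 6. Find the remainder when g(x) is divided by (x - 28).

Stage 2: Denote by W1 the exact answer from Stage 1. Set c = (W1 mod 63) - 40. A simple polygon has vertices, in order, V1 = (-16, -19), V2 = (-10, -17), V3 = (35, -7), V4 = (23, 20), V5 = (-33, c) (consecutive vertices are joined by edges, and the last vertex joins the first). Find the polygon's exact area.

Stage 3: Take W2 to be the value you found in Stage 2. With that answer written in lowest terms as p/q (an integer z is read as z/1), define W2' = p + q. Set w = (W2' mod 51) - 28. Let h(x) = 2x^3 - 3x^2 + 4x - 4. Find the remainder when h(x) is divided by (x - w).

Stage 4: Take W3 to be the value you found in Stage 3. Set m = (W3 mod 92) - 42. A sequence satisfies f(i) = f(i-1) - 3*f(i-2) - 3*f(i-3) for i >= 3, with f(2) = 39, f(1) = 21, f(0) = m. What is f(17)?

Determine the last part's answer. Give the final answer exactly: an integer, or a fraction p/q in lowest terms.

2275413

Stage 1: remainder = value at the root: -4*(28)^3 - 9*(28)^2 + 7*(28)^1 - 6 = (-87808) + (-7056) + (196) + (-6) = -94674; answer -94674
Stage 2: W1 = -94674; c = -25; cross terms: (-16*-17 - -10*-19)=82, (-10*-7 - 35*-17)=665, (35*20 - 23*-7)=861, (23*-25 - -33*20)=85, (-33*-19 - -16*-25)=227; twice the area = |1920| = 1920; area = 960; answer 960
Stage 3: W2 = 960; threaded value p + q = 961; w = 15; remainder = value at the root: 2*(15)^3 - 3*(15)^2 + 4*(15)^1 - 4 = (6750) + (-675) + (60) + (-4) = 6131; answer 6131
Stage 4: W3 = 6131; m = 17; f(3) = 1*(39) - 3*(21) - 3*(17) = -75; iterating: f(3)=-75, f(4)=-255, f(5)=-147, f(6)=843, f(7)=2049, f(8)=-39, f(9)=-8715, f(10)=-14745, f(11)=11517, f(12)=81897, f(13)=91581, f(14)=-188661, f(15)=-709095, f(16)=-417855, f(17)=2275413; answer 2275413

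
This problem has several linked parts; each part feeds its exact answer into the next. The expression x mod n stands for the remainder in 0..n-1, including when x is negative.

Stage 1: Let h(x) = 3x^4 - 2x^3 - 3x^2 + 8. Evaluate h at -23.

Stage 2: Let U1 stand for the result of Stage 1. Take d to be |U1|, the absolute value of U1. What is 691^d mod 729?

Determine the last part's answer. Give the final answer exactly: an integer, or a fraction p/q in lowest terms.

Stage 1: 3*(-23)^4 - 2*(-23)^3 - 3*(-23)^2 + 8 = (839523) + (24334) + (-1587) + (8) = 862278; answer 862278
Stage 2: U1 = 862278; d = 862278; squarings mod 729: 691^1=691, 691^2=715, 691^4=196, 691^8=508, 691^16=727, 691^32=4, 691^64=16, 691^128=256, 691^256=655, 691^512=373, 691^1024=619, 691^2048=436, 691^4096=556, 691^8192=40, 691^16384=142, 691^32768=481, 691^65536=268, 691^131072=382, 691^262144=124, 691^524288=67; 691^862278 = 691^2 * 691^4 * 691^64 * 691^2048 * 691^8192 * 691^65536 * 691^262144 * 691^524288 = 334 (mod 729); answer 334

334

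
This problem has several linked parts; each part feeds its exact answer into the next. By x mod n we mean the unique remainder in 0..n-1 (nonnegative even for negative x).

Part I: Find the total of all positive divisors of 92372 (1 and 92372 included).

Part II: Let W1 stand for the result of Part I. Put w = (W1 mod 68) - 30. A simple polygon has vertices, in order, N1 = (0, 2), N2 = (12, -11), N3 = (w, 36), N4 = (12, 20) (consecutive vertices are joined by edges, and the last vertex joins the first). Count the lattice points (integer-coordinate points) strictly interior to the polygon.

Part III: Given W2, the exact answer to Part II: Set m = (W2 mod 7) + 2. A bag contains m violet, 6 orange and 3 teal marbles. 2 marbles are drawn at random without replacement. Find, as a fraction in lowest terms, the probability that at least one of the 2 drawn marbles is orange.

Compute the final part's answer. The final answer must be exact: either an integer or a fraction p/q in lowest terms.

Part I: 92372 = 2^2 * 7 * 3299; sigma = (1 + 2 + 4) * (1 + 7) * (1 + 3299) = 7 * 8 * 3300 = 184800; answer 184800
Part II: W1 = 184800; w = 14; cross terms: (0*-11 - 12*2)=-24, (12*36 - 14*-11)=586, (14*20 - 12*36)=-152, (12*2 - 0*20)=24; twice the area = |434| = 434; area = 217; boundary points = 1 + 1 + 2 + 6 = 10; strictly interior points = area - boundary/2 + 1 = 213; answer 213
Part III: W2 = 213; m = 5; total draws C(14,2) = 91; complement C(8,2) = 28; favorable 91 - 28 = 63; P = 9/13; answer 9/13

9/13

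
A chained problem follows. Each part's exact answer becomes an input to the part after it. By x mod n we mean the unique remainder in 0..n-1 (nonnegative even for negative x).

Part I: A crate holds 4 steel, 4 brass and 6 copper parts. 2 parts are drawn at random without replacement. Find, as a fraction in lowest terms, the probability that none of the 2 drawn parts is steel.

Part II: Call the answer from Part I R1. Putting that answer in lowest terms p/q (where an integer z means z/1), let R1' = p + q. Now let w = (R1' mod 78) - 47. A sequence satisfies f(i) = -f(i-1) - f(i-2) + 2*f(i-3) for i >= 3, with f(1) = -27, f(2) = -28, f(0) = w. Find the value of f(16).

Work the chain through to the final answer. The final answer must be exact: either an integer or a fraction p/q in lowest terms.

-28255

Part I: total draws C(14,2) = 91; favorable C(10,2) = 45; P = 45/91; answer 45/91
Part II: R1 = 45/91; threaded value p + q = 136; w = 11; f(3) = -1*(-28) - 1*(-27) + 2*(11) = 77; iterating: f(3)=77, f(4)=-103, f(5)=-30, f(6)=287, f(7)=-463, f(8)=116, f(9)=921, f(10)=-1963, f(11)=1274, f(12)=2531, f(13)=-7731, f(14)=7748, f(15)=5045, f(16)=-28255; answer -28255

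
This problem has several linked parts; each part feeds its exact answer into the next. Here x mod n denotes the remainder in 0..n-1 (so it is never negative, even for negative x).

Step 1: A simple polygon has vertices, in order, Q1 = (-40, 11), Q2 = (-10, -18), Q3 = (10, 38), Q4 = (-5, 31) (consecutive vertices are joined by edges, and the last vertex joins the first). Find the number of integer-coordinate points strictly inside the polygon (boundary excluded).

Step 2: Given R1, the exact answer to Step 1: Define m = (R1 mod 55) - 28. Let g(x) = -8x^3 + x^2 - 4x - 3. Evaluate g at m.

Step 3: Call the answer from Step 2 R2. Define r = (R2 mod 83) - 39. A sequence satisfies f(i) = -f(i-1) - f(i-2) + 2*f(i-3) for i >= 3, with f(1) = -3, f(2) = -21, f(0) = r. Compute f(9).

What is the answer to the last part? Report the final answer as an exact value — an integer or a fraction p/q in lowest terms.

150

Step 1: cross terms: (-40*-18 - -10*11)=830, (-10*38 - 10*-18)=-200, (10*31 - -5*38)=500, (-5*11 - -40*31)=1185; twice the area = |2315| = 2315; area = 2315/2; boundary points = 1 + 4 + 1 + 5 = 11; strictly interior points = area - boundary/2 + 1 = 1153; answer 1153
Step 2: R1 = 1153; m = 25; -8*(25)^3 + 1*(25)^2 - 4*(25)^1 - 3 = (-125000) + (625) + (-100) + (-3) = -124478; answer -124478
Step 3: R2 = -124478; r = -17; f(3) = -1*(-21) - 1*(-3) + 2*(-17) = -10; iterating: f(3)=-10, f(4)=25, f(5)=-57, f(6)=12, f(7)=95, f(8)=-221, f(9)=150; answer 150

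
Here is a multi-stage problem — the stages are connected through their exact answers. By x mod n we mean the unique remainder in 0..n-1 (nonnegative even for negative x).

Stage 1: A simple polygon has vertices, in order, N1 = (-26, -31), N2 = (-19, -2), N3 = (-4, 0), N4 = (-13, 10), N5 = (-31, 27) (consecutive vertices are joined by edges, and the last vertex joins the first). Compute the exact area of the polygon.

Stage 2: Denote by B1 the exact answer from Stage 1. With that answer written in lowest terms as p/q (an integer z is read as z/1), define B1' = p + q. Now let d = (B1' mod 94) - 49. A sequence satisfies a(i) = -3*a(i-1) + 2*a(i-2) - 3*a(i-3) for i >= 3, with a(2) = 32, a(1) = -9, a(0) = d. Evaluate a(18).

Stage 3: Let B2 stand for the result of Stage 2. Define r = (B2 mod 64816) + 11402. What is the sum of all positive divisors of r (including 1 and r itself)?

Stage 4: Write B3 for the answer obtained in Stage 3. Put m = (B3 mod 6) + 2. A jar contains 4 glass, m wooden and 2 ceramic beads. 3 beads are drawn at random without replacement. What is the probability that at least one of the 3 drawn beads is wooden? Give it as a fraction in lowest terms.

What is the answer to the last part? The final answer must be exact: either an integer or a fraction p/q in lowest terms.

5/6

Stage 1: cross terms: (-26*-2 - -19*-31)=-537, (-19*0 - -4*-2)=-8, (-4*10 - -13*0)=-40, (-13*27 - -31*10)=-41, (-31*-31 - -26*27)=1663; twice the area = |1037| = 1037; area = 1037/2; answer 1037/2
Stage 2: B1 = 1037/2; threaded value p + q = 1039; d = -44; a(3) = -3*(32) + 2*(-9) - 3*(-44) = 18; iterating: a(3)=18, a(4)=37, a(5)=-171, a(6)=533, a(7)=-2052, a(8)=7735, a(9)=-28908, a(10)=108350, a(11)=-406071, a(12)=1521637, a(13)=-5702103, a(14)=21367796, a(15)=-80072505, a(16)=300059416, a(17)=-1124426646, a(18)=4213616285; answer 4213616285
Stage 3: B2 = 4213616285; r = 69159; 69159 = 3 * 23053; sigma = (1 + 3) * (1 + 23053) = 4 * 23054 = 92216; answer 92216
Stage 4: B3 = 92216; m = 4; total draws C(10,3) = 120; complement C(6,3) = 20; favorable 120 - 20 = 100; P = 5/6; answer 5/6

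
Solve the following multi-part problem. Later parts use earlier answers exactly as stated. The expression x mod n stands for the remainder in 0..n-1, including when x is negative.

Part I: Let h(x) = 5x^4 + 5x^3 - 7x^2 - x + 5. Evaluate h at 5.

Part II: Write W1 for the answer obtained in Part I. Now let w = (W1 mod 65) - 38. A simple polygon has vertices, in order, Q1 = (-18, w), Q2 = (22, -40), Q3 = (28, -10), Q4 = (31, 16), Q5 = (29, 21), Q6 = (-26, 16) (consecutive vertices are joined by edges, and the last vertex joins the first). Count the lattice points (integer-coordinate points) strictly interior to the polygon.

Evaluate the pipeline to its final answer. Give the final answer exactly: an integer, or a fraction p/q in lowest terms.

2836

Part I: 5*(5)^4 + 5*(5)^3 - 7*(5)^2 - 1*(5)^1 + 5 = (3125) + (625) + (-175) + (-5) + (5) = 3575; answer 3575
Part II: W1 = 3575; w = -38; cross terms: (-18*-40 - 22*-38)=1556, (22*-10 - 28*-40)=900, (28*16 - 31*-10)=758, (31*21 - 29*16)=187, (29*16 - -26*21)=1010, (-26*-38 - -18*16)=1276; twice the area = |5687| = 5687; area = 5687/2; boundary points = 2 + 6 + 1 + 1 + 5 + 2 = 17; strictly interior points = area - boundary/2 + 1 = 2836; answer 2836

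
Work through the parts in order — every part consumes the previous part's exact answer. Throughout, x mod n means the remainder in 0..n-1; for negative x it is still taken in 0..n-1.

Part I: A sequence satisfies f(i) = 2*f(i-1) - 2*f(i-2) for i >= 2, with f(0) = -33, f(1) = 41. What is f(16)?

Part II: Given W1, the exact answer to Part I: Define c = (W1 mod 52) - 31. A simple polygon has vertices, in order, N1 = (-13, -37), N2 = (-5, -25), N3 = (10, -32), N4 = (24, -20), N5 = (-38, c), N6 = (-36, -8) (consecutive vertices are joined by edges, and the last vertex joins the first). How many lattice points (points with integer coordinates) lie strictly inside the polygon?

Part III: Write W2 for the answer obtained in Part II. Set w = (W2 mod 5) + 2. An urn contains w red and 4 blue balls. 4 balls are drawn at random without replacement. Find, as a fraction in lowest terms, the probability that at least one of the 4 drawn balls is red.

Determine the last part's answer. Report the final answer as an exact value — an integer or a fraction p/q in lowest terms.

34/35

Part I: f(2) = 2*(41) - 2*(-33) = 148; iterating: f(2)=148, f(3)=214, f(4)=132, f(5)=-164, f(6)=-592, f(7)=-856, f(8)=-528, f(9)=656, f(10)=2368, f(11)=3424, f(12)=2112, f(13)=-2624, f(14)=-9472, f(15)=-13696, f(16)=-8448; answer -8448
Part II: W1 = -8448; c = -3; cross terms: (-13*-25 - -5*-37)=140, (-5*-32 - 10*-25)=410, (10*-20 - 24*-32)=568, (24*-3 - -38*-20)=-832, (-38*-8 - -36*-3)=196, (-36*-37 - -13*-8)=1228; twice the area = |1710| = 1710; area = 855; boundary points = 4 + 1 + 2 + 1 + 1 + 1 = 10; strictly interior points = area - boundary/2 + 1 = 851; answer 851
Part III: W2 = 851; w = 3; total draws C(7,4) = 35; complement C(4,4) = 1; favorable 35 - 1 = 34; P = 34/35; answer 34/35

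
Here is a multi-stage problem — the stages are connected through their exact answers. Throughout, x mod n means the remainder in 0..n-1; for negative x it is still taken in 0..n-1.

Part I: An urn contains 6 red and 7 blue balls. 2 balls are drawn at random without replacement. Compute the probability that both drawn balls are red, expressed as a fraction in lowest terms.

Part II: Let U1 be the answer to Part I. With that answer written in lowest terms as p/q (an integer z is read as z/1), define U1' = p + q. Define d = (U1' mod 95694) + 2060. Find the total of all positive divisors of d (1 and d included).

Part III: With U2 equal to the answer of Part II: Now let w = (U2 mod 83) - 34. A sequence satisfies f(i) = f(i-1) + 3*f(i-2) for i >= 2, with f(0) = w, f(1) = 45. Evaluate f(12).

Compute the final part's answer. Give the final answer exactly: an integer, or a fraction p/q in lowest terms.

293298

Part I: total draws C(13,2) = 78; favorable C(6,2) = 15; P = 5/26; answer 5/26
Part II: U1 = 5/26; threaded value p + q = 31; d = 2091; 2091 = 3 * 17 * 41; sigma = (1 + 3) * (1 + 17) * (1 + 41) = 4 * 18 * 42 = 3024; answer 3024
Part III: U2 = 3024; w = 2; f(2) = 1*(45) + 3*(2) = 51; iterating: f(2)=51, f(3)=186, f(4)=339, f(5)=897, f(6)=1914, f(7)=4605, f(8)=10347, f(9)=24162, f(10)=55203, f(11)=127689, f(12)=293298; answer 293298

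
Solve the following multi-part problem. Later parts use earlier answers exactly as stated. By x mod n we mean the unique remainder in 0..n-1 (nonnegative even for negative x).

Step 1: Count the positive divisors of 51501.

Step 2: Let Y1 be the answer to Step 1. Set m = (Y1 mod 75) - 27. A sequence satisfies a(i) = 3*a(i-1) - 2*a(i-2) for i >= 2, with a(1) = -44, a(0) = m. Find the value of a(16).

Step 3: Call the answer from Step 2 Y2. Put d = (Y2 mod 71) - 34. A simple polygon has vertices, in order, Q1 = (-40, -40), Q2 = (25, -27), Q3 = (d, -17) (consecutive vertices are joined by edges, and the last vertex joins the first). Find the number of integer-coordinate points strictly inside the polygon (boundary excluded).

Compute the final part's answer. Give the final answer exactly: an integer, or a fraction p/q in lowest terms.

Step 1: 51501 = 3 * 17167; number of divisors = (1+1) * (1+1) = 4; answer 4
Step 2: Y1 = 4; m = -23; a(2) = 3*(-44) - 2*(-23) = -86; iterating: a(2)=-86, a(3)=-170, a(4)=-338, a(5)=-674, a(6)=-1346, a(7)=-2690, a(8)=-5378, a(9)=-10754, a(10)=-21506, a(11)=-43010, a(12)=-86018, a(13)=-172034, a(14)=-344066, a(15)=-688130, a(16)=-1376258; answer -1376258
Step 3: Y2 = -1376258; d = -28; cross terms: (-40*-27 - 25*-40)=2080, (25*-17 - -28*-27)=-1181, (-28*-40 - -40*-17)=440; twice the area = |1339| = 1339; area = 1339/2; boundary points = 13 + 1 + 1 = 15; strictly interior points = area - boundary/2 + 1 = 663; answer 663

663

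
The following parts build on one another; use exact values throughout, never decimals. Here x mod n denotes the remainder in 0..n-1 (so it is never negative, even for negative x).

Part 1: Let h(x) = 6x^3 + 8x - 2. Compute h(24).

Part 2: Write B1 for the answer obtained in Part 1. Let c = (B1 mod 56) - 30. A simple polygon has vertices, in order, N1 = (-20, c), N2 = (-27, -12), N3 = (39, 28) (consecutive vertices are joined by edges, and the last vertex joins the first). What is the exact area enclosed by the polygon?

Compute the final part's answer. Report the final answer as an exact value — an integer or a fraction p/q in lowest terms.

Part 1: 6*(24)^3 + 8*(24)^1 - 2 = (82944) + (192) + (-2) = 83134; answer 83134
Part 2: B1 = 83134; c = 0; cross terms: (-20*-12 - -27*0)=240, (-27*28 - 39*-12)=-288, (39*0 - -20*28)=560; twice the area = |512| = 512; area = 256; answer 256

256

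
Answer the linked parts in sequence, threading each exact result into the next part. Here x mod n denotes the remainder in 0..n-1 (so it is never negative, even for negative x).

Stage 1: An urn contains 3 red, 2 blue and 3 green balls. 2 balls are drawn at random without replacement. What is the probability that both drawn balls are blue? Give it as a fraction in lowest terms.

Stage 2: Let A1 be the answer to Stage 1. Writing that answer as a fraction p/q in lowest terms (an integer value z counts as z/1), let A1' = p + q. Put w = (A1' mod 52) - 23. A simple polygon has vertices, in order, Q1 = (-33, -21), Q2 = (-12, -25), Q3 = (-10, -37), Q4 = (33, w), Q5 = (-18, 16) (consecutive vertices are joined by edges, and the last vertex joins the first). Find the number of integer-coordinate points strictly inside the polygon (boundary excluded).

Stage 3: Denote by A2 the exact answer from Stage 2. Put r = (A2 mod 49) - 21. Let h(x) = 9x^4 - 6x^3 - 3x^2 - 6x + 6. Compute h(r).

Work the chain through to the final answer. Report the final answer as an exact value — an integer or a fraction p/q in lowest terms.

Stage 1: total draws C(8,2) = 28; favorable C(2,2) = 1; P = 1/28; answer 1/28
Stage 2: A1 = 1/28; threaded value p + q = 29; w = 6; cross terms: (-33*-25 - -12*-21)=573, (-12*-37 - -10*-25)=194, (-10*6 - 33*-37)=1161, (33*16 - -18*6)=636, (-18*-21 - -33*16)=906; twice the area = |3470| = 3470; area = 1735; boundary points = 1 + 2 + 43 + 1 + 1 = 48; strictly interior points = area - boundary/2 + 1 = 1712; answer 1712
Stage 3: A2 = 1712; r = 25; 9*(25)^4 - 6*(25)^3 - 3*(25)^2 - 6*(25)^1 + 6 = (3515625) + (-93750) + (-1875) + (-150) + (6) = 3419856; answer 3419856

3419856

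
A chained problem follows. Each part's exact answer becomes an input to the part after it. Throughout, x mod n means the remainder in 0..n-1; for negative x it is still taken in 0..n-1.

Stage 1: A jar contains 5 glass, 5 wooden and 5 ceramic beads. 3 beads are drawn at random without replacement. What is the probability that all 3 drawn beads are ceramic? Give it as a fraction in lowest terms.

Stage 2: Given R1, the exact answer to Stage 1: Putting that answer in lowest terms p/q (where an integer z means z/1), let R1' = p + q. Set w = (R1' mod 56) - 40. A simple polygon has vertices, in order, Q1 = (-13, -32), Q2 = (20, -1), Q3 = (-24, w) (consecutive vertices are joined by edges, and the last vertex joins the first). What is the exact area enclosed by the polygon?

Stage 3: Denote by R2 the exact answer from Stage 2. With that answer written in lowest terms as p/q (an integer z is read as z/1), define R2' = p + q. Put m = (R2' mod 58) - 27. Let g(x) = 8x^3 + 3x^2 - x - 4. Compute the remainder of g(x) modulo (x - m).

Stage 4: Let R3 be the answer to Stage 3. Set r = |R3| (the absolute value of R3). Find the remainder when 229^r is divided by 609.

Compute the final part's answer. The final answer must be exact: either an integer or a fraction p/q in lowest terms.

457

Stage 1: total draws C(15,3) = 455; favorable C(5,3) = 10; P = 2/91; answer 2/91
Stage 2: R1 = 2/91; threaded value p + q = 93; w = -3; cross terms: (-13*-1 - 20*-32)=653, (20*-3 - -24*-1)=-84, (-24*-32 - -13*-3)=729; twice the area = |1298| = 1298; area = 649; answer 649
Stage 3: R2 = 649; threaded value p + q = 650; m = -15; remainder = value at the root: 8*(-15)^3 + 3*(-15)^2 - 1*(-15)^1 - 4 = (-27000) + (675) + (15) + (-4) = -26314; answer -26314
Stage 4: R3 = -26314; r = 26314; squarings mod 609: 229^1=229, 229^2=67, 229^4=226, 229^8=529, 229^16=310, 229^32=487, 229^64=268, 229^128=571, 229^256=226, 229^512=529, 229^1024=310, 229^2048=487, 229^4096=268, 229^8192=571, 229^16384=226; 229^26314 = 229^2 * 229^8 * 229^64 * 229^128 * 229^512 * 229^1024 * 229^8192 * 229^16384 = 457 (mod 609); answer 457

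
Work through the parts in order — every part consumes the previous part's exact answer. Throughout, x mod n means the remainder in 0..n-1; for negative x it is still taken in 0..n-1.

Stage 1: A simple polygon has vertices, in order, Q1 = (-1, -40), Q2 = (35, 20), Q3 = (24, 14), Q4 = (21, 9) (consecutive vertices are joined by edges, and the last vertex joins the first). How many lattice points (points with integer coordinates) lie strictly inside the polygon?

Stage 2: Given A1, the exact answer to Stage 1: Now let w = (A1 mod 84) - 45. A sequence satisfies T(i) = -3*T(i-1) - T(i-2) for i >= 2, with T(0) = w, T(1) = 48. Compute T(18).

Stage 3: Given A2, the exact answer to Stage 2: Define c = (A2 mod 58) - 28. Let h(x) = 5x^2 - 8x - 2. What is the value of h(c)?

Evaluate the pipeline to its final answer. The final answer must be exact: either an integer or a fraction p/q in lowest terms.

1243

Stage 1: cross terms: (-1*20 - 35*-40)=1380, (35*14 - 24*20)=10, (24*9 - 21*14)=-78, (21*-40 - -1*9)=-831; twice the area = |481| = 481; area = 481/2; boundary points = 12 + 1 + 1 + 1 = 15; strictly interior points = area - boundary/2 + 1 = 234; answer 234
Stage 2: A1 = 234; w = 21; T(2) = -3*(48) - 1*(21) = -165; iterating: T(2)=-165, T(3)=447, T(4)=-1176, T(5)=3081, T(6)=-8067, T(7)=21120, T(8)=-55293, T(9)=144759, T(10)=-378984, T(11)=992193, T(12)=-2597595, T(13)=6800592, T(14)=-17804181, T(15)=46611951, T(16)=-122031672, T(17)=319483065, T(18)=-836417523; answer -836417523
Stage 3: A2 = -836417523; c = -15; 5*(-15)^2 - 8*(-15)^1 - 2 = (1125) + (120) + (-2) = 1243; answer 1243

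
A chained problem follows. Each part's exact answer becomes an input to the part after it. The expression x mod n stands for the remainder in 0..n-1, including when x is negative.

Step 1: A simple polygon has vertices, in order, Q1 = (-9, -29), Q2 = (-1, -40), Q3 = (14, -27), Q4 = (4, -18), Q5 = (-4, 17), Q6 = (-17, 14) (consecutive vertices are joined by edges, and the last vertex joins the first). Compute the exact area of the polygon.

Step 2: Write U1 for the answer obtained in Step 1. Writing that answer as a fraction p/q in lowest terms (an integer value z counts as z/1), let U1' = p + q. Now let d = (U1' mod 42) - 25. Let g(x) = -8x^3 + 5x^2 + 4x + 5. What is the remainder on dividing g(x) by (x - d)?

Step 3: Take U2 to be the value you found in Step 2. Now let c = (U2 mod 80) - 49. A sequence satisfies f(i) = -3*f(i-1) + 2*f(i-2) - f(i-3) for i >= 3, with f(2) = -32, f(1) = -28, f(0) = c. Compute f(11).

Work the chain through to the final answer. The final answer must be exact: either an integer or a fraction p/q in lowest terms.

Step 1: cross terms: (-9*-40 - -1*-29)=331, (-1*-27 - 14*-40)=587, (14*-18 - 4*-27)=-144, (4*17 - -4*-18)=-4, (-4*14 - -17*17)=233, (-17*-29 - -9*14)=619; twice the area = |1622| = 1622; area = 811; answer 811
Step 2: U1 = 811; threaded value p + q = 812; d = -11; remainder = value at the root: -8*(-11)^3 + 5*(-11)^2 + 4*(-11)^1 + 5 = (10648) + (605) + (-44) + (5) = 11214; answer 11214
Step 3: U2 = 11214; c = -35; f(3) = -3*(-32) + 2*(-28) - 1*(-35) = 75; iterating: f(3)=75, f(4)=-261, f(5)=965, f(6)=-3492, f(7)=12667, f(8)=-45950, f(9)=166676, f(10)=-604595, f(11)=2193087; answer 2193087

2193087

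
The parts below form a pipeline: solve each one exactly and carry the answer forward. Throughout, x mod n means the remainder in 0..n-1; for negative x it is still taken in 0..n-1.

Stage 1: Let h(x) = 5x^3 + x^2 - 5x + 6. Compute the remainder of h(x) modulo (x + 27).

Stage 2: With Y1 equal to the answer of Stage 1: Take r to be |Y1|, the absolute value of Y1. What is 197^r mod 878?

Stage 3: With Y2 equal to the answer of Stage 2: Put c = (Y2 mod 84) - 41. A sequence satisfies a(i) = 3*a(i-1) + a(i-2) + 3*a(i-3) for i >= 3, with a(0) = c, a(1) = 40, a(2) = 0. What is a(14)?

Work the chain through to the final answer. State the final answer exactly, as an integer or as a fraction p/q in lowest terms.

78962832

Stage 1: remainder = value at the root: 5*(-27)^3 + 1*(-27)^2 - 5*(-27)^1 + 6 = (-98415) + (729) + (135) + (6) = -97545; answer -97545
Stage 2: Y1 = -97545; r = 97545; squarings mod 878: 197^1=197, 197^2=177, 197^4=599, 197^8=577, 197^16=167, 197^32=671, 197^64=705, 197^128=77, 197^256=661, 197^512=555, 197^1024=725, 197^2048=581, 197^4096=409, 197^8192=461, 197^16384=45, 197^32768=269, 197^65536=365; 197^97545 = 197^1 * 197^8 * 197^256 * 197^1024 * 197^2048 * 197^4096 * 197^8192 * 197^16384 * 197^65536 = 383 (mod 878); answer 383
Stage 3: Y2 = 383; c = 6; a(3) = 3*(0) + 1*(40) + 3*(6) = 58; iterating: a(3)=58, a(4)=294, a(5)=940, a(6)=3288, a(7)=11686, a(8)=41166, a(9)=145048, a(10)=511368, a(11)=1802650, a(12)=6354462, a(13)=22400140, a(14)=78962832; answer 78962832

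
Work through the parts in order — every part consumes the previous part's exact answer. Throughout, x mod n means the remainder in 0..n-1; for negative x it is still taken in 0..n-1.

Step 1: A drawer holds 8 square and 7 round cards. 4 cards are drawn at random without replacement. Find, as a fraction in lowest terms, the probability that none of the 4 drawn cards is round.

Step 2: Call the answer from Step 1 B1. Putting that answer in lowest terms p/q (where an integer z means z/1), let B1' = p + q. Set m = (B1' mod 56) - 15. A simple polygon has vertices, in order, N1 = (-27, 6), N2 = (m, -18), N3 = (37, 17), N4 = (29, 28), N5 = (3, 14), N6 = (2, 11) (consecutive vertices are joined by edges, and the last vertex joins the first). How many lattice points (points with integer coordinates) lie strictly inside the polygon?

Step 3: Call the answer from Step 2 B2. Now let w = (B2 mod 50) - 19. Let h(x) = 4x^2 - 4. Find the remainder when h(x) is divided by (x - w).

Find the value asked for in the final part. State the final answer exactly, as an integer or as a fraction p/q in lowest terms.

Step 1: total draws C(15,4) = 1365; favorable C(8,4) = 70; P = 2/39; answer 2/39
Step 2: B1 = 2/39; threaded value p + q = 41; m = 26; cross terms: (-27*-18 - 26*6)=330, (26*17 - 37*-18)=1108, (37*28 - 29*17)=543, (29*14 - 3*28)=322, (3*11 - 2*14)=5, (2*6 - -27*11)=309; twice the area = |2617| = 2617; area = 2617/2; boundary points = 1 + 1 + 1 + 2 + 1 + 1 = 7; strictly interior points = area - boundary/2 + 1 = 1306; answer 1306
Step 3: B2 = 1306; w = -13; remainder = value at the root: 4*(-13)^2 - 4 = (676) + (-4) = 672; answer 672

672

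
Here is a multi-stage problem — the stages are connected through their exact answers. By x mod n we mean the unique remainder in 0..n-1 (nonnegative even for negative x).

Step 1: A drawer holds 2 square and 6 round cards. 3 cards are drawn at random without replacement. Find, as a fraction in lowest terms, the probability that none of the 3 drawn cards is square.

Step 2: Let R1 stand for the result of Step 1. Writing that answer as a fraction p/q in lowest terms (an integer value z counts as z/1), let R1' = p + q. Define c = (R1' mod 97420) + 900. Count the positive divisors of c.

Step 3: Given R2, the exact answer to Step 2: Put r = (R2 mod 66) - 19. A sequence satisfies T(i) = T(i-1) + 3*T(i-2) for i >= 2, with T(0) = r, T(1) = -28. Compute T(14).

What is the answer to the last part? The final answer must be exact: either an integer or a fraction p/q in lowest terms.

Step 1: total draws C(8,3) = 56; favorable C(6,3) = 20; P = 5/14; answer 5/14
Step 2: R1 = 5/14; threaded value p + q = 19; c = 919; 919 is prime, so its only divisors are 1 and 919; count = 2; answer 2
Step 3: R2 = 2; r = -17; T(2) = 1*(-28) + 3*(-17) = -79; iterating: T(2)=-79, T(3)=-163, T(4)=-400, T(5)=-889, T(6)=-2089, T(7)=-4756, T(8)=-11023, T(9)=-25291, T(10)=-58360, T(11)=-134233, T(12)=-309313, T(13)=-712012, T(14)=-1639951; answer -1639951

-1639951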